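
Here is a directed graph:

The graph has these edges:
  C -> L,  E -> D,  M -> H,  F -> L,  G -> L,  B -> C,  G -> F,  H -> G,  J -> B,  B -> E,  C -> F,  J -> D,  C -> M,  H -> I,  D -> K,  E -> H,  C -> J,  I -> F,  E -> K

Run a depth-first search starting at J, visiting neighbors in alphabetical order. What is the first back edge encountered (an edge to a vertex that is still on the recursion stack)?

C→J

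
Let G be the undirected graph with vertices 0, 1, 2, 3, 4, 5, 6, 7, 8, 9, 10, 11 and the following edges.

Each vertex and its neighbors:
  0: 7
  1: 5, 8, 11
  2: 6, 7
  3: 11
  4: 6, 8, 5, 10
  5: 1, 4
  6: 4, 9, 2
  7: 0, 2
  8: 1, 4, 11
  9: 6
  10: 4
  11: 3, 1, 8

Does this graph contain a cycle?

Yes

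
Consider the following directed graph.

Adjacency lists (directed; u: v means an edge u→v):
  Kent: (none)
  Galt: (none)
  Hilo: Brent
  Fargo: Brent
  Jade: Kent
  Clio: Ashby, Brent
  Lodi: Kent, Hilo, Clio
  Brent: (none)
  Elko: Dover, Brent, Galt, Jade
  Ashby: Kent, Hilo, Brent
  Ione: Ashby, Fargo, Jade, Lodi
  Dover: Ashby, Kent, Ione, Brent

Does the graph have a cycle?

DFS with white/gray/black marking, starting from Fargo:
Fargo gray
  Brent gray
  Brent black
Fargo black
Kent gray
Kent black
Galt gray
Galt black
Hilo gray
  Hilo→Brent: Brent black — skip
Hilo black
Jade gray
  Jade→Kent: Kent black — skip
Jade black
Clio gray
  Ashby gray
    Ashby→Kent: Kent black — skip
    Ashby→Hilo: Hilo black — skip
    Ashby→Brent: Brent black — skip
  Ashby black
  Clio→Brent: Brent black — skip
Clio black
Lodi gray
  Lodi→Kent: Kent black — skip
  Lodi→Hilo: Hilo black — skip
  Lodi→Clio: Clio black — skip
Lodi black
Elko gray
  Dover gray
    Dover→Ashby: Ashby black — skip
    Dover→Kent: Kent black — skip
    Ione gray
      Ione→Ashby: Ashby black — skip
      Ione→Fargo: Fargo black — skip
      Ione→Jade: Jade black — skip
      Ione→Lodi: Lodi black — skip
    Ione black
    Dover→Brent: Brent black — skip
  Dover black
  Elko→Brent: Brent black — skip
  Elko→Galt: Galt black — skip
  Elko→Jade: Jade black — skip
Elko black
Every edge goes to a white or black vertex — no back edge, so the graph is acyclic.

No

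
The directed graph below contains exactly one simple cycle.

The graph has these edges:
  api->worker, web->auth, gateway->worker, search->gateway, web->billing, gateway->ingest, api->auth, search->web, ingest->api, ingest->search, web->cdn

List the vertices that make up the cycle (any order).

DFS with gray/black marking from ingest:
ingest gray
  api gray
    auth gray
    auth black
    worker gray
    worker black
  api black
  search gray
    gateway gray
      gateway→worker: worker black — skip
      gateway→ingest: ingest is gray → back edge
Back edge closes the cycle ingest → search → gateway → ingest; its vertices are {ingest, search, gateway}.

ingest, search, gateway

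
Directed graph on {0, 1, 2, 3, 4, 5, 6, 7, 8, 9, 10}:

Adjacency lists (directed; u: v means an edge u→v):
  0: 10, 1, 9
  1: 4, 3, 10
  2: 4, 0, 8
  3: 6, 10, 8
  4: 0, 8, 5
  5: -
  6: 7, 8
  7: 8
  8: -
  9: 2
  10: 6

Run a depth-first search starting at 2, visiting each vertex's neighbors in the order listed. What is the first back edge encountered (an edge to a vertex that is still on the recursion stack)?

1->4

DFS from 2 (visiting each vertex's neighbors in the order listed); mark gray on enter, black on exit:
2 gray
  4 gray
    0 gray
      10 gray
        6 gray
          7 gray
            8 gray
            8 black
          7 black
          6→8: 8 black — skip
        6 black
      10 black
      1 gray
        1→4: 4 is gray → back edge
First back edge: 1 → 4.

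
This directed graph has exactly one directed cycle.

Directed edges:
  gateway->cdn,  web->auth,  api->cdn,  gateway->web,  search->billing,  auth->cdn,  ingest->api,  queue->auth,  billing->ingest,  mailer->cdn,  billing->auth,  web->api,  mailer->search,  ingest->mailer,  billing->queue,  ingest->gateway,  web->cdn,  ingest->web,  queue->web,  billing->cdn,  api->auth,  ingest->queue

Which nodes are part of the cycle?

ingest, mailer, search, billing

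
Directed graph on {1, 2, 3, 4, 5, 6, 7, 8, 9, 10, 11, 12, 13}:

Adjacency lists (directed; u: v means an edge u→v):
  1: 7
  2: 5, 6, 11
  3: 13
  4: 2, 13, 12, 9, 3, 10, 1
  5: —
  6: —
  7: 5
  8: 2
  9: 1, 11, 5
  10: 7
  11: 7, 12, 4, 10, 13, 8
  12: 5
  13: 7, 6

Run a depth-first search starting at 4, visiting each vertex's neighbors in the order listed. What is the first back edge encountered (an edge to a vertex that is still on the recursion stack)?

DFS from 4 (visiting each vertex's neighbors in the order listed); mark gray on enter, black on exit:
4 gray
  2 gray
    5 gray
    5 black
    6 gray
    6 black
    11 gray
      7 gray
        7→5: 5 black — skip
      7 black
      12 gray
        12→5: 5 black — skip
      12 black
      11→4: 4 is gray → back edge
First back edge: 11 → 4.

11->4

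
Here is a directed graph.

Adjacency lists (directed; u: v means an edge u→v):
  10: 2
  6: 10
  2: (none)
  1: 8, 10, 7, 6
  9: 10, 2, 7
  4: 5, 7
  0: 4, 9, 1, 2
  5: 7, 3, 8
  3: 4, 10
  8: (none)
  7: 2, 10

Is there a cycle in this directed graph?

Yes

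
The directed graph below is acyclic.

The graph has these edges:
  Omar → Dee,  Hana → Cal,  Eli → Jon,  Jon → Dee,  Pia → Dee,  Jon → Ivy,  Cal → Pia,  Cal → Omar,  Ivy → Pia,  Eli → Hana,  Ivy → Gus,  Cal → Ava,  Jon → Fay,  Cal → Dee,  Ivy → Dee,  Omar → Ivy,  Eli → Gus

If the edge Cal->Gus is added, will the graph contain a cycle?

Adding Cal→Gus creates a cycle iff Gus can already reach Cal.
Explore from Gus: no path reaches Cal. The graph stays acyclic.

No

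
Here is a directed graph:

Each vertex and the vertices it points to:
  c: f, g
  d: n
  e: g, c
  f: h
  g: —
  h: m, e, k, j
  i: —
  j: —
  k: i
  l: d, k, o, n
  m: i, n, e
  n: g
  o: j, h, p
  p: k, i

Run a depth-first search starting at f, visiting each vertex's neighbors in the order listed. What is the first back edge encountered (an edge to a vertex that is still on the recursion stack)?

DFS from f (visiting each vertex's neighbors in the order listed); mark gray on enter, black on exit:
f gray
  h gray
    m gray
      i gray
      i black
      n gray
        g gray
        g black
      n black
      e gray
        e→g: g black — skip
        c gray
          c→f: f is gray → back edge
First back edge: c → f.

c->f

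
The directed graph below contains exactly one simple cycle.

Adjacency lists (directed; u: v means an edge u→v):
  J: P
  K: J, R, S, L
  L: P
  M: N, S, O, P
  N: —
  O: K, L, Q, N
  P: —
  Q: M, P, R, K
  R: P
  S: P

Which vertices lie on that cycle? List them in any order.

M, O, Q

DFS with gray/black marking from M:
M gray
  N gray
  N black
  S gray
    P gray
    P black
  S black
  O gray
    K gray
      J gray
        J→P: P black — skip
      J black
      R gray
        R→P: P black — skip
      R black
      K→S: S black — skip
      L gray
        L→P: P black — skip
      L black
    K black
    O→L: L black — skip
    Q gray
      Q→M: M is gray → back edge
Back edge closes the cycle M → O → Q → M; its vertices are {M, O, Q}.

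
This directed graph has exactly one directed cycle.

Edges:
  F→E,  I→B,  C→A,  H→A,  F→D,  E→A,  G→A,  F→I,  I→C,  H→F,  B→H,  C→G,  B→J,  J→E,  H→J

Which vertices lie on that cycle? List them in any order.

DFS with gray/black marking from F:
F gray
  D gray
  D black
  I gray
    B gray
      H gray
        H→F: F is gray → back edge
Back edge closes the cycle F → I → B → H → F; its vertices are {B, F, H, I}.

B, F, H, I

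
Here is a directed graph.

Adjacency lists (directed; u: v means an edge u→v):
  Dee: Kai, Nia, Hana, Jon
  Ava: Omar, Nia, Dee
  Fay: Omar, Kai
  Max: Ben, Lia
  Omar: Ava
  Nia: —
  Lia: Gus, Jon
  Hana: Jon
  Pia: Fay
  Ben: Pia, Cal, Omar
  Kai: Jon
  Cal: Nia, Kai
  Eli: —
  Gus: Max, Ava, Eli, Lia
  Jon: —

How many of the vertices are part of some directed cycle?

5

A vertex is on a directed cycle iff it belongs to a strongly connected component of size ≥ 2 (or has a self-loop).
The vertices on cycles are {Ava, Gus, Lia, Max, Omar} — 5 in total.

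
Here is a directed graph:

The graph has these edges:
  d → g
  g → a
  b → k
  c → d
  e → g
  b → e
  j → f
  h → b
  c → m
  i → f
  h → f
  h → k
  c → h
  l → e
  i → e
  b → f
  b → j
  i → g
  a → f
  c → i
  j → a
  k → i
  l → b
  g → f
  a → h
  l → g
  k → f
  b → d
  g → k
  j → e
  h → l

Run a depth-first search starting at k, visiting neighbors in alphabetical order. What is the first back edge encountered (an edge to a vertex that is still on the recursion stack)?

d->g

DFS from k (visiting neighbors in alphabetical order); mark gray on enter, black on exit:
k gray
  f gray
  f black
  i gray
    e gray
      g gray
        a gray
          a→f: f black — skip
          h gray
            b gray
              d gray
                d→g: g is gray → back edge
First back edge: d → g.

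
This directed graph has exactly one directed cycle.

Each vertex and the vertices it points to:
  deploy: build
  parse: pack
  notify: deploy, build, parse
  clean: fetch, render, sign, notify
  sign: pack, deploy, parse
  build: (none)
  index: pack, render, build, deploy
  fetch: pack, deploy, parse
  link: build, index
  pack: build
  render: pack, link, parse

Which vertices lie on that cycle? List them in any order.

DFS with gray/black marking from render:
render gray
  pack gray
    build gray
    build black
  pack black
  link gray
    link→build: build black — skip
    index gray
      index→pack: pack black — skip
      index→render: render is gray → back edge
Back edge closes the cycle render → link → index → render; its vertices are {link, index, render}.

link, index, render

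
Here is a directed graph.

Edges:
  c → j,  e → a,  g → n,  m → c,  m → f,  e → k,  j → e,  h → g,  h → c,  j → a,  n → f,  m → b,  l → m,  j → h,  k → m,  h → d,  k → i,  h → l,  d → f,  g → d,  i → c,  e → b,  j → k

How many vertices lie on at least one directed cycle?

8

A vertex is on a directed cycle iff it belongs to a strongly connected component of size ≥ 2 (or has a self-loop).
The vertices on cycles are {c, e, h, i, j, k, l, m} — 8 in total.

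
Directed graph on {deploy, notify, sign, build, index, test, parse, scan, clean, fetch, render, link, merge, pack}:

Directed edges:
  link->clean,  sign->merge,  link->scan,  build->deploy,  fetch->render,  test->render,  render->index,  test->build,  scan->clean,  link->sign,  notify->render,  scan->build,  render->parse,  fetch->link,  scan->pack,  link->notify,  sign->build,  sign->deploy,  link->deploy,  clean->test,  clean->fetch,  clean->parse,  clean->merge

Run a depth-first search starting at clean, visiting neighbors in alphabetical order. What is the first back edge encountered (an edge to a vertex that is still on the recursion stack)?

DFS from clean (visiting neighbors in alphabetical order); mark gray on enter, black on exit:
clean gray
  fetch gray
    link gray
      link→clean: clean is gray → back edge
First back edge: link → clean.

link->clean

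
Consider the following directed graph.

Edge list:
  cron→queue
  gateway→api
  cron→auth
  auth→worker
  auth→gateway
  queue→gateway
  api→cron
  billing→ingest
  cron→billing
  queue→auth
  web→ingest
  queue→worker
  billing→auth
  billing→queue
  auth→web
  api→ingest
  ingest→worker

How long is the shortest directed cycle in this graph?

4

For each vertex v, BFS finds the shortest path from v back to v.
The shortest such closed walk is cron → auth → gateway → api → cron, length 4.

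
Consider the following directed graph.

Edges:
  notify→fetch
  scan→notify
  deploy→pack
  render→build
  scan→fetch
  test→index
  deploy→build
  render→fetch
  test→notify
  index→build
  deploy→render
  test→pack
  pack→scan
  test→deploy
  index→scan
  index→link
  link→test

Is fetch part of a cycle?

fetch lies on a cycle iff there is a path from fetch back to itself.
Exploring from fetch, it never reaches itself; equivalently, its strongly connected component is a singleton.

No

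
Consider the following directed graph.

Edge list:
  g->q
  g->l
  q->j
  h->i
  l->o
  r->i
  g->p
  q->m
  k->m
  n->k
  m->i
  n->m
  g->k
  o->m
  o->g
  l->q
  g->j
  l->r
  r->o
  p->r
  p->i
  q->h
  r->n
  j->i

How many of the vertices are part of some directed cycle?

5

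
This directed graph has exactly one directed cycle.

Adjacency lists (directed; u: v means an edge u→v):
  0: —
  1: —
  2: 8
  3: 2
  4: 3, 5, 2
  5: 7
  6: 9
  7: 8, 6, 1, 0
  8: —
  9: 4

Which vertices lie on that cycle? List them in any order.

4, 5, 6, 7, 9

DFS with gray/black marking from 4:
4 gray
  3 gray
    2 gray
      8 gray
      8 black
    2 black
  3 black
  5 gray
    7 gray
      7→8: 8 black — skip
      6 gray
        9 gray
          9→4: 4 is gray → back edge
Back edge closes the cycle 4 → 5 → 7 → 6 → 9 → 4; its vertices are {4, 5, 6, 7, 9}.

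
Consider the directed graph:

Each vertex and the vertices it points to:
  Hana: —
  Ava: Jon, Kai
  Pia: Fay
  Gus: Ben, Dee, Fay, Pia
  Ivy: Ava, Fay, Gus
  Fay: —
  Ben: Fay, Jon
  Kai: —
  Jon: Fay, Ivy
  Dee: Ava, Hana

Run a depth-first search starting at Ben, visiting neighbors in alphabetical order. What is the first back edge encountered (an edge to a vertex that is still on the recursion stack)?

DFS from Ben (visiting neighbors in alphabetical order); mark gray on enter, black on exit:
Ben gray
  Fay gray
  Fay black
  Jon gray
    Jon→Fay: Fay black — skip
    Ivy gray
      Ava gray
        Ava→Jon: Jon is gray → back edge
First back edge: Ava → Jon.

Ava→Jon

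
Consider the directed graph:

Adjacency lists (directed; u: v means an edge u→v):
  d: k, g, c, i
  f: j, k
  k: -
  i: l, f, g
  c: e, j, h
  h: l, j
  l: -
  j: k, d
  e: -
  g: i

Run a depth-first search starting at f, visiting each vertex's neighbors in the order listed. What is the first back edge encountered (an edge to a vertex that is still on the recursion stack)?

i->f

DFS from f (visiting each vertex's neighbors in the order listed); mark gray on enter, black on exit:
f gray
  j gray
    k gray
    k black
    d gray
      d→k: k black — skip
      g gray
        i gray
          l gray
          l black
          i→f: f is gray → back edge
First back edge: i → f.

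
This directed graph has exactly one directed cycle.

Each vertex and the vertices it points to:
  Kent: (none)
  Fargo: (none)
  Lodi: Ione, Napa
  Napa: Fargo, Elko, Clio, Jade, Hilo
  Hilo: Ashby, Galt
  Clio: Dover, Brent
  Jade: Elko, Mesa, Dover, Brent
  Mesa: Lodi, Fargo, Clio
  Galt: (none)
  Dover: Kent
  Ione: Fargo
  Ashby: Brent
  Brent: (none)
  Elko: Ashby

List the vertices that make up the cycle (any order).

Jade, Lodi, Mesa, Napa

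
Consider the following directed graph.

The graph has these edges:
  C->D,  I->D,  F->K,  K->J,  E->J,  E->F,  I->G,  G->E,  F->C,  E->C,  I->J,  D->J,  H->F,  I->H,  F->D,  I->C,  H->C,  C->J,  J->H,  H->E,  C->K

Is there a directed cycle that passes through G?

G lies on a cycle iff there is a path from G back to itself.
Exploring from G, it never reaches itself; equivalently, its strongly connected component is a singleton.

No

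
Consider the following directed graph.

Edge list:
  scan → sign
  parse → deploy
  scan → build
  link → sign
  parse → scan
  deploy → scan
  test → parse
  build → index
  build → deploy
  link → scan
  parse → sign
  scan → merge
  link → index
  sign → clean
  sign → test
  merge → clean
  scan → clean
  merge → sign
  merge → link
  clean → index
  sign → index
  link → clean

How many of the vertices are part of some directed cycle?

8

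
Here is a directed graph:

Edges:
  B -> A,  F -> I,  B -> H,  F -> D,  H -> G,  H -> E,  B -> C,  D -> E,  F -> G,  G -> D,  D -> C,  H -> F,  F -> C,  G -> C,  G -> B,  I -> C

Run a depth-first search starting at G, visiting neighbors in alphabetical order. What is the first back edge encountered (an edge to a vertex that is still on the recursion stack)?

F→G

DFS from G (visiting neighbors in alphabetical order); mark gray on enter, black on exit:
G gray
  B gray
    A gray
    A black
    C gray
    C black
    H gray
      E gray
      E black
      F gray
        F→C: C black — skip
        D gray
          D→C: C black — skip
          D→E: E black — skip
        D black
        F→G: G is gray → back edge
First back edge: F → G.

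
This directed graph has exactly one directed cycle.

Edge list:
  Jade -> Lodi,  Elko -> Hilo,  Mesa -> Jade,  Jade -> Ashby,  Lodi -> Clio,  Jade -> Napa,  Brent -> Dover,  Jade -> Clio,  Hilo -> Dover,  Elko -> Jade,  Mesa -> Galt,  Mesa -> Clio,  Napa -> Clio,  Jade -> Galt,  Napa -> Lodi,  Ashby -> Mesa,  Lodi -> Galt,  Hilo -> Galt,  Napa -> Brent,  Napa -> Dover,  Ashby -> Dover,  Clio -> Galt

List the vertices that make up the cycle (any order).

Jade, Mesa, Ashby

DFS with gray/black marking from Jade:
Jade gray
  Clio gray
    Galt gray
    Galt black
  Clio black
  Jade→Galt: Galt black — skip
  Lodi gray
    Lodi→Clio: Clio black — skip
    Lodi→Galt: Galt black — skip
  Lodi black
  Napa gray
    Brent gray
      Dover gray
      Dover black
    Brent black
    Napa→Dover: Dover black — skip
    Napa→Clio: Clio black — skip
    Napa→Lodi: Lodi black — skip
  Napa black
  Ashby gray
    Mesa gray
      Mesa→Clio: Clio black — skip
      Mesa→Galt: Galt black — skip
      Mesa→Jade: Jade is gray → back edge
Back edge closes the cycle Jade → Ashby → Mesa → Jade; its vertices are {Jade, Mesa, Ashby}.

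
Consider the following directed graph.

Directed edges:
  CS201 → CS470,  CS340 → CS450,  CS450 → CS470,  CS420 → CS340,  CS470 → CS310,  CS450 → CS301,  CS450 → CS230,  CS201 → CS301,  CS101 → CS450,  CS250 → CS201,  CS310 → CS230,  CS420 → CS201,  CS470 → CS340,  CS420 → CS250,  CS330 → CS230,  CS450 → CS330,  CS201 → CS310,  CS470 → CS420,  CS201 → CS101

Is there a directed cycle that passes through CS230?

CS230 lies on a cycle iff there is a path from CS230 back to itself.
Exploring from CS230, it never reaches itself; equivalently, its strongly connected component is a singleton.

No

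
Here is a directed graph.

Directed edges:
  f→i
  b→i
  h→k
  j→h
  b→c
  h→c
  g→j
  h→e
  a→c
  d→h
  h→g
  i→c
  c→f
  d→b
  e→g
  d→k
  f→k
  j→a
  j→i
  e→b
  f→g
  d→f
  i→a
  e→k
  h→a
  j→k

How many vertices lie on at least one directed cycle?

A vertex is on a directed cycle iff it belongs to a strongly connected component of size ≥ 2 (or has a self-loop).
The vertices on cycles are {a, b, c, e, f, g, h, i, j} — 9 in total.

9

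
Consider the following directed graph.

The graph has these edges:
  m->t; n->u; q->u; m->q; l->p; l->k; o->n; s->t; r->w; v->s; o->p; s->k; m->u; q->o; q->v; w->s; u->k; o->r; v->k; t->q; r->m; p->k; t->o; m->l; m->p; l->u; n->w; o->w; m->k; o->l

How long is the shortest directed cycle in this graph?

For each vertex v, BFS finds the shortest path from v back to v.
The shortest such closed walk is t → q → v → s → t, length 4.

4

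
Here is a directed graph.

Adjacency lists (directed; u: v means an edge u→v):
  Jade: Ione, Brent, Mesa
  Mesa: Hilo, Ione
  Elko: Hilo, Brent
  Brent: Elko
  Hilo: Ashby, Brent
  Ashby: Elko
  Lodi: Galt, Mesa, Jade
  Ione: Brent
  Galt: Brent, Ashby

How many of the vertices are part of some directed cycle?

4

A vertex is on a directed cycle iff it belongs to a strongly connected component of size ≥ 2 (or has a self-loop).
The vertices on cycles are {Elko, Hilo, Ashby, Brent} — 4 in total.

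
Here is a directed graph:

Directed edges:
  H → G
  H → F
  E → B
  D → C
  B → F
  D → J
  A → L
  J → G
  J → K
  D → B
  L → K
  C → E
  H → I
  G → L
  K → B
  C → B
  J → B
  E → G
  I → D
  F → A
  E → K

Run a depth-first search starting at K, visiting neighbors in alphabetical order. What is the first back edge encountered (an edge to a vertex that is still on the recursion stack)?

DFS from K (visiting neighbors in alphabetical order); mark gray on enter, black on exit:
K gray
  B gray
    F gray
      A gray
        L gray
          L→K: K is gray → back edge
First back edge: L → K.

L→K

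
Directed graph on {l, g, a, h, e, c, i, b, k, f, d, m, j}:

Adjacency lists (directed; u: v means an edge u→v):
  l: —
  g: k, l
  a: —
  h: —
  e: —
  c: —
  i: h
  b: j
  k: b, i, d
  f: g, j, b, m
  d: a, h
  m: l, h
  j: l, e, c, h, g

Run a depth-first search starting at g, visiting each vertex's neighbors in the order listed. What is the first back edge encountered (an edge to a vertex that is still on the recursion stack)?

DFS from g (visiting each vertex's neighbors in the order listed); mark gray on enter, black on exit:
g gray
  k gray
    b gray
      j gray
        l gray
        l black
        e gray
        e black
        c gray
        c black
        h gray
        h black
        j→g: g is gray → back edge
First back edge: j → g.

j→g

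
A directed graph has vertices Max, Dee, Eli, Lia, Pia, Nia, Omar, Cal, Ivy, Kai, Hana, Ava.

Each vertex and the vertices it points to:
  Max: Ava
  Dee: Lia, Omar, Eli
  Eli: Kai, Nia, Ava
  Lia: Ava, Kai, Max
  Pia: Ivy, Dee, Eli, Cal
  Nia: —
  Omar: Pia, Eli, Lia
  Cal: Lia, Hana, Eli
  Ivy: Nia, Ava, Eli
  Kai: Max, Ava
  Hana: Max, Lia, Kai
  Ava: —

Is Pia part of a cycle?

Pia is on a cycle iff Pia can reach itself via ≥1 edge.
Pia → Dee → Omar → Pia — yes.

Yes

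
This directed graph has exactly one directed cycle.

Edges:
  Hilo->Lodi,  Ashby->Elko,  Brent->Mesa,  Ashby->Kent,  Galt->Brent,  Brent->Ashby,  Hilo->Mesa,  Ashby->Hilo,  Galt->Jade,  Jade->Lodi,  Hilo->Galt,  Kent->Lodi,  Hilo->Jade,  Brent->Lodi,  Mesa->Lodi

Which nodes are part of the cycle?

Galt, Hilo, Ashby, Brent

DFS with gray/black marking from Ashby:
Ashby gray
  Hilo gray
    Mesa gray
      Lodi gray
      Lodi black
    Mesa black
    Hilo→Lodi: Lodi black — skip
    Jade gray
      Jade→Lodi: Lodi black — skip
    Jade black
    Galt gray
      Galt→Jade: Jade black — skip
      Brent gray
        Brent→Mesa: Mesa black — skip
        Brent→Ashby: Ashby is gray → back edge
Back edge closes the cycle Ashby → Hilo → Galt → Brent → Ashby; its vertices are {Galt, Hilo, Ashby, Brent}.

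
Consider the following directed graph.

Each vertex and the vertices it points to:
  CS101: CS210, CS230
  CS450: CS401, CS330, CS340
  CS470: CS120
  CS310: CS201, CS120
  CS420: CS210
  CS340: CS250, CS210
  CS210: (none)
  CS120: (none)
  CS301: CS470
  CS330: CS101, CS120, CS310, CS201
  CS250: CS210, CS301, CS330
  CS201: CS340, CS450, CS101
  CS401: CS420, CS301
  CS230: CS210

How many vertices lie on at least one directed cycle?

6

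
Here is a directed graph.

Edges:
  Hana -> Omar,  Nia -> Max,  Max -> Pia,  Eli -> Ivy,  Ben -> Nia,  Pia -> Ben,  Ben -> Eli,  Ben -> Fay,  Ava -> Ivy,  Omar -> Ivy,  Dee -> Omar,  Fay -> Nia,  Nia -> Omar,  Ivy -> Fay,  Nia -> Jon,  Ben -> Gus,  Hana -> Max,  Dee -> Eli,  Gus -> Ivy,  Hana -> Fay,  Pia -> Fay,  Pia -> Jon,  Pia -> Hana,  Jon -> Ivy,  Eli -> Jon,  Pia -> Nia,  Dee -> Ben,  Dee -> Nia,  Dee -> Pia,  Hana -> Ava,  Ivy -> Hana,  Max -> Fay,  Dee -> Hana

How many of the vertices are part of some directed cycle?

A vertex is on a directed cycle iff it belongs to a strongly connected component of size ≥ 2 (or has a self-loop).
The vertices on cycles are {Ava, Ben, Eli, Fay, Gus, Ivy, Jon, Max, Nia, Pia, Hana, Omar} — 12 in total.

12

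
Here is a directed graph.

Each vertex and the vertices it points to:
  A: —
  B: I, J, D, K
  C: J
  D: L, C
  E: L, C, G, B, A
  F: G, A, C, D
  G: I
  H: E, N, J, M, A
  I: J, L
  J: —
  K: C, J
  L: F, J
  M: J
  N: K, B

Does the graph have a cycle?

DFS with white/gray/black marking, starting from I:
I gray
  J gray
  J black
  L gray
    F gray
      G gray
        G→I: I is gray → back edge
Back edge found, so a cycle exists: I → L → F → G → I.

Yes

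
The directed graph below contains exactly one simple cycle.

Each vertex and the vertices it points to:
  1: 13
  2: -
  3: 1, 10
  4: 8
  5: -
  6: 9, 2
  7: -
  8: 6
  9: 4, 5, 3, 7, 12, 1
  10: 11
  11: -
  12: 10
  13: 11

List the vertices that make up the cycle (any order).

4, 6, 8, 9

DFS with gray/black marking from 6:
6 gray
  9 gray
    4 gray
      8 gray
        8→6: 6 is gray → back edge
Back edge closes the cycle 6 → 9 → 4 → 8 → 6; its vertices are {4, 6, 8, 9}.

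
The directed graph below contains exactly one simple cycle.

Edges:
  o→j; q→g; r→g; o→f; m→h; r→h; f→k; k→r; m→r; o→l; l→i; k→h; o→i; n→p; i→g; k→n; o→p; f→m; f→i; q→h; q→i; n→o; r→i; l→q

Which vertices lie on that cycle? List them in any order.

DFS with gray/black marking from o:
o gray
  j gray
  j black
  p gray
  p black
  f gray
    k gray
      h gray
      h black
      n gray
        n→p: p black — skip
        n→o: o is gray → back edge
Back edge closes the cycle o → f → k → n → o; its vertices are {f, k, n, o}.

f, k, n, o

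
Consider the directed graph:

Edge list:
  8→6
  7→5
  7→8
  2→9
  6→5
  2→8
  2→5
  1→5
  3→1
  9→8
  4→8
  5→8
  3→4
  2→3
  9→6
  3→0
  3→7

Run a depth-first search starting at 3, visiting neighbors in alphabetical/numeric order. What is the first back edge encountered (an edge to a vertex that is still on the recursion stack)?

DFS from 3 (visiting neighbors in alphabetical/numeric order); mark gray on enter, black on exit:
3 gray
  0 gray
  0 black
  1 gray
    5 gray
      8 gray
        6 gray
          6→5: 5 is gray → back edge
First back edge: 6 → 5.

6→5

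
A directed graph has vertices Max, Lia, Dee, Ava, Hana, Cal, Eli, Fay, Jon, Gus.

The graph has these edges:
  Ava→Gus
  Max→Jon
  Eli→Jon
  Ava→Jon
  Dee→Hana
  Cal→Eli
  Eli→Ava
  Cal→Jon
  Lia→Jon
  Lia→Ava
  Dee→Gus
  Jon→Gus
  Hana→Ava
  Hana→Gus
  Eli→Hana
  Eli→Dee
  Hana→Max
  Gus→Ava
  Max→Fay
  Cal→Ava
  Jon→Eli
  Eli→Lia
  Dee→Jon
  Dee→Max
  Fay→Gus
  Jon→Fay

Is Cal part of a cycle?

Cal lies on a cycle iff there is a path from Cal back to itself.
Exploring from Cal, it never reaches itself; equivalently, its strongly connected component is a singleton.

No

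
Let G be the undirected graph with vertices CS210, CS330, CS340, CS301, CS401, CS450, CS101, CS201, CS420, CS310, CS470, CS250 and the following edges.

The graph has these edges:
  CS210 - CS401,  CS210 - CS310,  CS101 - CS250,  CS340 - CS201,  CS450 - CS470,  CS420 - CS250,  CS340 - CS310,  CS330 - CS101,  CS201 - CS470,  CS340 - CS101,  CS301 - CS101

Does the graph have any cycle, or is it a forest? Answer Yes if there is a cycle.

No

DFS, tracking each vertex's parent; an edge to a visited non-parent vertex closes a cycle.
Start from CS450:
visit CS450 (parent –)
  visit CS470 (parent CS450)
    visit CS201 (parent CS470)
      visit CS340 (parent CS201)
        CS340–CS201: parent, skip
        visit CS310 (parent CS340)
          visit CS210 (parent CS310)
            visit CS401 (parent CS210)
              CS401–CS210: parent, skip
            CS210–CS310: parent, skip
          CS310–CS340: parent, skip
        visit CS101 (parent CS340)
          CS101–CS340: parent, skip
          visit CS301 (parent CS101)
            CS301–CS101: parent, skip
          visit CS250 (parent CS101)
            CS250–CS101: parent, skip
            visit CS420 (parent CS250)
              CS420–CS250: parent, skip
          visit CS330 (parent CS101)
            CS330–CS101: parent, skip
      CS201–CS470: parent, skip
    CS470–CS450: parent, skip
No non-parent visited neighbor found — the graph is a forest.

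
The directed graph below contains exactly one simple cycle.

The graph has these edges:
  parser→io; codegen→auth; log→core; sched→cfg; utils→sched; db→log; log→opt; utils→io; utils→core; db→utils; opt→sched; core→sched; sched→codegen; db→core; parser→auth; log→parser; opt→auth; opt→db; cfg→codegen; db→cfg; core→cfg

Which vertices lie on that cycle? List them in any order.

db, log, opt

DFS with gray/black marking from log:
log gray
  parser gray
    io gray
    io black
    auth gray
    auth black
  parser black
  core gray
    cfg gray
      codegen gray
        codegen→auth: auth black — skip
      codegen black
    cfg black
    sched gray
      sched→cfg: cfg black — skip
      sched→codegen: codegen black — skip
    sched black
  core black
  opt gray
    opt→sched: sched black — skip
    opt→auth: auth black — skip
    db gray
      utils gray
        utils→sched: sched black — skip
        utils→io: io black — skip
        utils→core: core black — skip
      utils black
      db→cfg: cfg black — skip
      db→log: log is gray → back edge
Back edge closes the cycle log → opt → db → log; its vertices are {db, log, opt}.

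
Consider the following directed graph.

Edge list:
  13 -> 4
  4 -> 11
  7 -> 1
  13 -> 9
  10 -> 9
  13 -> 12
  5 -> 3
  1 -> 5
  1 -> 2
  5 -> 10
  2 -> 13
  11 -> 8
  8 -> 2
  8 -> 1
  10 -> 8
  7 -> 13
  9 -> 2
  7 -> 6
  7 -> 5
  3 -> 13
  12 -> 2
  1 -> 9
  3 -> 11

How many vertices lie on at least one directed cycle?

11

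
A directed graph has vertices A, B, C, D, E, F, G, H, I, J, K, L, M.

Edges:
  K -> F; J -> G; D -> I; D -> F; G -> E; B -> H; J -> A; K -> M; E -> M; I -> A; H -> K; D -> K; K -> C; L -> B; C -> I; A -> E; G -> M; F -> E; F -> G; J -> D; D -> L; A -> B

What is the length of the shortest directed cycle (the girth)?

For each vertex v, BFS finds the shortest path from v back to v.
The shortest such closed walk is K → C → I → A → B → H → K, length 6.

6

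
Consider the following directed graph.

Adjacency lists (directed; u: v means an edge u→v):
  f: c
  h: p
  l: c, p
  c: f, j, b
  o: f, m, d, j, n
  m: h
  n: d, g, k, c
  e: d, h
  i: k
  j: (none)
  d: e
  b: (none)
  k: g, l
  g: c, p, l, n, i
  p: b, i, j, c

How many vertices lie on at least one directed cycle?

11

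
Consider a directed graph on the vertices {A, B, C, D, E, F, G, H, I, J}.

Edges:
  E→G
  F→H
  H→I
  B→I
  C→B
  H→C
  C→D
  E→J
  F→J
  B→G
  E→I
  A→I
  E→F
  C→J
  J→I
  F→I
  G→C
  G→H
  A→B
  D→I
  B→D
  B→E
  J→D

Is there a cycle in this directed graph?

Yes

DFS with white/gray/black marking, starting from B:
B gray
  G gray
    C gray
      D gray
        I gray
        I black
      D black
      J gray
        J→I: I black — skip
        J→D: D black — skip
      J black
      C→B: B is gray → back edge
Back edge found, so a cycle exists: B → G → C → B.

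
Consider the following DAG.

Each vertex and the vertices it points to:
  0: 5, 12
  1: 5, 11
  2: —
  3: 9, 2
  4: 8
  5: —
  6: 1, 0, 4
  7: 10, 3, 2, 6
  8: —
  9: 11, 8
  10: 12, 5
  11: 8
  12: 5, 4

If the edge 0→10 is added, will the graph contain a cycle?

No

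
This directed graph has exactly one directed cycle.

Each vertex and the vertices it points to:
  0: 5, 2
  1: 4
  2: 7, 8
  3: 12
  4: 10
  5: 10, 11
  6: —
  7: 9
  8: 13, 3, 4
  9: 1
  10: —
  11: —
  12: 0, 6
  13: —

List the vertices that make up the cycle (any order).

0, 2, 3, 8, 12

DFS with gray/black marking from 2:
2 gray
  7 gray
    9 gray
      1 gray
        4 gray
          10 gray
          10 black
        4 black
      1 black
    9 black
  7 black
  8 gray
    13 gray
    13 black
    3 gray
      12 gray
        0 gray
          5 gray
            5→10: 10 black — skip
            11 gray
            11 black
          5 black
          0→2: 2 is gray → back edge
Back edge closes the cycle 2 → 8 → 3 → 12 → 0 → 2; its vertices are {0, 2, 3, 8, 12}.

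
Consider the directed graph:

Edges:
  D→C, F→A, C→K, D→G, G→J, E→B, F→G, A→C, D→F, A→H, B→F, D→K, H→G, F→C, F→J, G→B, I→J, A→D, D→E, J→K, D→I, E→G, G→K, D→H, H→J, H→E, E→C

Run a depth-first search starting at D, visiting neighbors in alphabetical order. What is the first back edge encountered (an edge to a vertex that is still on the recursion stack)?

A→D

DFS from D (visiting neighbors in alphabetical order); mark gray on enter, black on exit:
D gray
  C gray
    K gray
    K black
  C black
  E gray
    B gray
      F gray
        A gray
          A→C: C black — skip
          A→D: D is gray → back edge
First back edge: A → D.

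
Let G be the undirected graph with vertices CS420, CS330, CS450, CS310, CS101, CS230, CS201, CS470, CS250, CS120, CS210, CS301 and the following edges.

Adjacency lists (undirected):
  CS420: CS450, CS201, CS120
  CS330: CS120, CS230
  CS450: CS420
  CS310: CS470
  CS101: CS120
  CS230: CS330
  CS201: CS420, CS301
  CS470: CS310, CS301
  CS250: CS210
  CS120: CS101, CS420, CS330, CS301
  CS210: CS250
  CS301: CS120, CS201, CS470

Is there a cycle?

Yes

DFS, tracking each vertex's parent; an edge to a visited non-parent vertex closes a cycle.
Start from CS250:
visit CS250 (parent –)
  visit CS210 (parent CS250)
    CS210–CS250: parent, skip
visit CS420 (parent –)
  visit CS450 (parent CS420)
    CS450–CS420: parent, skip
  visit CS201 (parent CS420)
    CS201–CS420: parent, skip
    visit CS301 (parent CS201)
      visit CS120 (parent CS301)
        visit CS101 (parent CS120)
          CS101–CS120: parent, skip
        CS120–CS420: CS420 visited and ≠ parent → cycle
Cycle: CS420 – CS201 – CS301 – CS120 – CS420.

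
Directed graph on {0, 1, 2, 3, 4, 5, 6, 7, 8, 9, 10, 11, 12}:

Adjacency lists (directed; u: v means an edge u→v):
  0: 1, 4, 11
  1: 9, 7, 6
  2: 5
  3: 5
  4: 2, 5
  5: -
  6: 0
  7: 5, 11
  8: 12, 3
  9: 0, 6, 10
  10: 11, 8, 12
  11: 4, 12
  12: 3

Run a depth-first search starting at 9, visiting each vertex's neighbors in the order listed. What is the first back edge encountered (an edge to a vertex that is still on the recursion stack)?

DFS from 9 (visiting each vertex's neighbors in the order listed); mark gray on enter, black on exit:
9 gray
  0 gray
    1 gray
      1→9: 9 is gray → back edge
First back edge: 1 → 9.

1→9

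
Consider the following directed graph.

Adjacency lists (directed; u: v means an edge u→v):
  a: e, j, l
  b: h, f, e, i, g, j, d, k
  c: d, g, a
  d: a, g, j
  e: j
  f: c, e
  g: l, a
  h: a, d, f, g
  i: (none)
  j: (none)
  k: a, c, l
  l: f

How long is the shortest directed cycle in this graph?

For each vertex v, BFS finds the shortest path from v back to v.
The shortest such closed walk is f → c → g → l → f, length 4.

4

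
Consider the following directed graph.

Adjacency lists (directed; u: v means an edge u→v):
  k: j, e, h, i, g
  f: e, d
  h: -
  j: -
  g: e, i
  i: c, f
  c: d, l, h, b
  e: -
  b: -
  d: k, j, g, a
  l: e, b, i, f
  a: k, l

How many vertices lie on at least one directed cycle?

8

A vertex is on a directed cycle iff it belongs to a strongly connected component of size ≥ 2 (or has a self-loop).
The vertices on cycles are {a, c, d, f, g, i, k, l} — 8 in total.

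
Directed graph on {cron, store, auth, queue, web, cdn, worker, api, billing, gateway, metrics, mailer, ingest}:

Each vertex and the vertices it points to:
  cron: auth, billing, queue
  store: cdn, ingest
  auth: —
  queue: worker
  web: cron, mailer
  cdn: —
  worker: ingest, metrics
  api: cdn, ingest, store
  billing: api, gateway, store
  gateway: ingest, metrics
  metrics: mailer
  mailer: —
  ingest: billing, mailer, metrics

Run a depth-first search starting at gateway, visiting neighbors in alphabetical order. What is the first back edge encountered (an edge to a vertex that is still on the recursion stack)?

DFS from gateway (visiting neighbors in alphabetical order); mark gray on enter, black on exit:
gateway gray
  ingest gray
    billing gray
      api gray
        cdn gray
        cdn black
        api→ingest: ingest is gray → back edge
First back edge: api → ingest.

api→ingest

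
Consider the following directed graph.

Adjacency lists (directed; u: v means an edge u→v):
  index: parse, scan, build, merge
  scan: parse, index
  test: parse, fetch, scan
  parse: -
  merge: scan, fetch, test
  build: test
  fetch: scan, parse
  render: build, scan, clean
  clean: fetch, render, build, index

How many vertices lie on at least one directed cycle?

8

A vertex is on a directed cycle iff it belongs to a strongly connected component of size ≥ 2 (or has a self-loop).
The vertices on cycles are {scan, test, build, clean, fetch, index, merge, render} — 8 in total.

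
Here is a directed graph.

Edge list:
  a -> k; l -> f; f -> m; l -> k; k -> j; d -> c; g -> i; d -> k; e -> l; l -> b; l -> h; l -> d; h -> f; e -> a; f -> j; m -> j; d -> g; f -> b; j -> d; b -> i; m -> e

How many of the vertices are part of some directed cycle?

8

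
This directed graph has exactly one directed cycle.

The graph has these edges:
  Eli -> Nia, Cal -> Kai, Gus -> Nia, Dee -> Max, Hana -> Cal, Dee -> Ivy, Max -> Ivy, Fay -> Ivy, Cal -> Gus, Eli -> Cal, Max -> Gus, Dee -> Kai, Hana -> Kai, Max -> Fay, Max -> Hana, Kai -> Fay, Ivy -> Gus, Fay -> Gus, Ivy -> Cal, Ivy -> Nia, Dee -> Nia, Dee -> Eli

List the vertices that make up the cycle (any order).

Cal, Fay, Ivy, Kai

DFS with gray/black marking from Kai:
Kai gray
  Fay gray
    Gus gray
      Nia gray
      Nia black
    Gus black
    Ivy gray
      Cal gray
        Cal→Kai: Kai is gray → back edge
Back edge closes the cycle Kai → Fay → Ivy → Cal → Kai; its vertices are {Cal, Fay, Ivy, Kai}.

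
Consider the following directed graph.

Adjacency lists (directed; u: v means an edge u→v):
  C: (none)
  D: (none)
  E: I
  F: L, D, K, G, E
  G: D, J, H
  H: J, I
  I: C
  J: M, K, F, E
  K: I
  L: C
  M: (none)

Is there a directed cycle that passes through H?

Yes

H is on a cycle iff H can reach itself via ≥1 edge.
H → J → F → G → H — yes.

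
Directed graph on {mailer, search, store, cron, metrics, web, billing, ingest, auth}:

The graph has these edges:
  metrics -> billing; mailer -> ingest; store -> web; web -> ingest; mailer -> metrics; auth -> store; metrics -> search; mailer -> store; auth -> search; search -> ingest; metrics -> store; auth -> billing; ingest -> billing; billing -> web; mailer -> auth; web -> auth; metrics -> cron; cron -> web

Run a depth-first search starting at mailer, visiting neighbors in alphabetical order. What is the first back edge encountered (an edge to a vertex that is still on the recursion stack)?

web->auth

DFS from mailer (visiting neighbors in alphabetical order); mark gray on enter, black on exit:
mailer gray
  auth gray
    billing gray
      web gray
        web→auth: auth is gray → back edge
First back edge: web → auth.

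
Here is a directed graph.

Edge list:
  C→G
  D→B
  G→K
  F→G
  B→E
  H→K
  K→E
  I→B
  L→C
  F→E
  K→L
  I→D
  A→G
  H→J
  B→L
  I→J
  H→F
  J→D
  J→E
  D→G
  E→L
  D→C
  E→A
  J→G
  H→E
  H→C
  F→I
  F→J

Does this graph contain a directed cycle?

Yes

DFS with white/gray/black marking, starting from C:
C gray
  G gray
    K gray
      L gray
        L→C: C is gray → back edge
Back edge found, so a cycle exists: C → G → K → L → C.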